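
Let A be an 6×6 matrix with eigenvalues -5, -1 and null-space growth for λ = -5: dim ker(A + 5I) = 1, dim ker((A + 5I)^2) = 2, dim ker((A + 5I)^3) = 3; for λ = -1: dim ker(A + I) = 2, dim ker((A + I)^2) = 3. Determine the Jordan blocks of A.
Jordan blocks: (-5, 3), (-1, 2), (-1, 1)

λ = -5: successive nullity increments [1, 1, 1] count blocks of size ≥ k; block sizes are [3].
λ = -1: successive nullity increments [2, 1] count blocks of size ≥ k; block sizes are [2, 1].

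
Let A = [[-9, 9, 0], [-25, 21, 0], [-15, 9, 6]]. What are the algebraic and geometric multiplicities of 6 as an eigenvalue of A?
The characteristic polynomial is (x - 6)^3, so the factor x - 6 appears with exponent 3: the algebraic multiplicity is 3.

rank(A - 6I) = 1, so the eigenspace has dimension 3 - 1 = 2: the geometric multiplicity is 2.

Since 2 < 3, A is not diagonalizable.

algebraic multiplicity 3, geometric multiplicity 2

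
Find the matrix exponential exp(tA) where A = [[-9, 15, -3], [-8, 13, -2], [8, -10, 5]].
A has Jordan form J = [[3, 1, 0], [0, 3, 0], [0, 0, 3]] with A = PJP^{-1}, so e^{tA} = P e^{tJ} P^{-1}.

For a Jordan block J_k(λ), e^{tJ_k(λ)} = e^{λt} · (I + tN + t^2 N^2/2! + ... + t^{k-1} N^{k-1}/(k-1)!) where N is the nilpotent superdiagonal part.

Assembling the blocks and conjugating back gives the entries of e^{tA} as shown above.

e^{tA} = [[(1 - 12*t)*e^{3*t}, 15*t*e^{3*t}, -3*t*e^{3*t}], [-8*t*e^{3*t}, (10*t + 1)*e^{3*t}, -2*t*e^{3*t}], [8*t*e^{3*t}, -10*t*e^{3*t}, (2*t + 1)*e^{3*t}]]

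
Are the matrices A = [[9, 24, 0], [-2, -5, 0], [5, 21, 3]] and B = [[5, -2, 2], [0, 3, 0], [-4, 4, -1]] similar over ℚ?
No.

Both have characteristic polynomial (x - 3)^2(x - 1), but the minimal polynomial of A is (x - 3)^2(x - 1) while the minimal polynomial of B is (x - 3)(x - 1). The minimal polynomial is a similarity invariant, so A and B are not similar.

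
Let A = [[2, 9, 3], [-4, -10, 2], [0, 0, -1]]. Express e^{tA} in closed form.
A has Jordan form J = [[-4, 1, 0], [0, -4, 0], [0, 0, -1]] with A = PJP^{-1}, so e^{tA} = P e^{tJ} P^{-1}.

For a Jordan block J_k(λ), e^{tJ_k(λ)} = e^{λt} · (I + tN + t^2 N^2/2! + ... + t^{k-1} N^{k-1}/(k-1)!) where N is the nilpotent superdiagonal part.

Assembling the blocks and conjugating back gives the entries of e^{tA} as shown above.

e^{tA} = [[(6*t + 1)*e^{-4*t}, 9*t*e^{-4*t}, (-12*t + 5*e^{3*t} - 5)*e^{-4*t}], [-4*t*e^{-4*t}, (1 - 6*t)*e^{-4*t}, 2*(4*t - e^{3*t} + 1)*e^{-4*t}], [0, 0, e^{-t}]]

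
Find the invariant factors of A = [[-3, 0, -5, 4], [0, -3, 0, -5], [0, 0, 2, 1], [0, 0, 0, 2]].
The Jordan structure of A has elementary divisors (x + 3), (x + 3), (x - 2)^2. Arranging the block sizes at each eigenvalue in decreasing order and taking row products gives the invariant factors.

Invariant factors (smallest first, each dividing the next): x + 3, (x - 2)^2(x + 3).

Check: the last factor (x - 2)^2(x + 3) is the minimal polynomial, and the product (x - 2)^2(x + 3)^2 is the characteristic polynomial.

x + 3, (x - 2)^2(x + 3)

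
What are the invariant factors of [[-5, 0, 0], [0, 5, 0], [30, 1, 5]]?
The Jordan structure of A has elementary divisors (x + 5), (x - 5)^2. Arranging the block sizes at each eigenvalue in decreasing order and taking row products gives the invariant factors.

Invariant factors (smallest first, each dividing the next): (x - 5)^2(x + 5).

Check: the last factor (x - 5)^2(x + 5) is the minimal polynomial, and the product (x - 5)^2(x + 5) is the characteristic polynomial.

(x - 5)^2(x + 5)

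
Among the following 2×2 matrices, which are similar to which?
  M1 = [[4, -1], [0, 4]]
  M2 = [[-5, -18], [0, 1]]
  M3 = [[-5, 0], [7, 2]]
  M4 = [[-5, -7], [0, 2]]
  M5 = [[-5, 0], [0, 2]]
3 classes: {M1}, {M2}, {M3, M4, M5}

Characteristic polynomials: χ_{M1} = (x - 4)^2, χ_{M2} = (x - 1)(x + 5), χ_{M3} = (x - 2)(x + 5), χ_{M4} = (x - 2)(x + 5), χ_{M5} = (x - 2)(x + 5).

{M1}: invariant factors (x - 4)^2.

{M2}: invariant factors (x - 1)(x + 5).

{M3, M4, M5}: invariant factors (x - 2)(x + 5).

Matrices are similar if and only if their invariant-factor lists agree; the partition into similarity classes is {M1}, {M2}, {M3, M4, M5}.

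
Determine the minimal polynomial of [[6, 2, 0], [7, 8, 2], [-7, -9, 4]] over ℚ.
The characteristic polynomial factors as (x - 6)^3. The minimal polynomial is ∏(x - λ)^{k_λ} where k_λ is the size of the largest Jordan block at λ.

For λ = 6: rank(A - 6I) = 2, and the largest Jordan block has size 3 (the smallest k with rank((A - 6I)^k) = rank((A - 6I)^(k+1))).

So m_A(x) = (x - 6)^3.

m_A(x) = (x - 6)^3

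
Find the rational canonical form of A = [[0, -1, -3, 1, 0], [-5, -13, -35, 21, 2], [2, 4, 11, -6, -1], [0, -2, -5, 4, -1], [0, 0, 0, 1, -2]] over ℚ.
R = [[0, -1, 0, 0, 0], [1, 1, 0, 0, 0], [0, 0, 0, 0, -2], [0, 0, 1, 0, 1], [0, 0, 0, 1, -1]]

The invariant factors of A (the non-unit diagonal entries of the Smith normal form of xI - A over ℚ[x]) are x^2 - x + 1, (x + 2)(x^2 - x + 1), each dividing the next. The characteristic polynomial is their product, (x + 2)(x^2 - x + 1)^2.

The rational canonical form is the block-diagonal matrix of companion matrices C(f_i):
R = [[0, -1, 0, 0, 0], [1, 1, 0, 0, 0], [0, 0, 0, 0, -2], [0, 0, 1, 0, 1], [0, 0, 0, 1, -1]].

Note the characteristic polynomial does not split into linear factors over ℚ, so A has no Jordan form over ℚ; the rational canonical form exists over any field.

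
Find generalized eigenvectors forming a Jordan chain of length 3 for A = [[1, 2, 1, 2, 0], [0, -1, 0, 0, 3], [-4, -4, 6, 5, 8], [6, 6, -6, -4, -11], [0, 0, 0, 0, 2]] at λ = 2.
We seek v_1 ∈ ker((A - 2I)^3) \ ker((A - 2I)^2), then set v_{i+1} = (A - 2I) v_i.

One such chain is v_1 = [[0, 1, 0, -1, 1]]^T, v_2 = [[0, 0, -1, 1, 0]]^T, v_3 = [[1, 0, 1, 0, 0]]^T. Check: (A - 2I) v_3 = [[0, 0, 0, 0, 0]]^T = 0.

v_1 = [[0, 1, 0, -1, 1]]^T, v_2 = [[0, 0, -1, 1, 0]]^T, v_3 = [[1, 0, 1, 0, 0]]^T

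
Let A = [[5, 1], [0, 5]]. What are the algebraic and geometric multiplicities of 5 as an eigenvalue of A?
algebraic multiplicity 2, geometric multiplicity 1

The characteristic polynomial is (x - 5)^2, so the factor x - 5 appears with exponent 2: the algebraic multiplicity is 2.

rank(A - 5I) = 1, so the eigenspace has dimension 2 - 1 = 1: the geometric multiplicity is 1.

Since 1 < 2, A is not diagonalizable.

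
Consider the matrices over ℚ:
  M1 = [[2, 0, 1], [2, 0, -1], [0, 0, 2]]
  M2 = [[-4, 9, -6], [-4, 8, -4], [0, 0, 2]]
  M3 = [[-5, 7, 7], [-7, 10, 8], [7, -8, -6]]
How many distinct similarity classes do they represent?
Characteristic polynomials: χ_{M1} = x(x - 2)^2, χ_{M2} = (x - 2)^3, χ_{M3} = (x - 2)^2(x + 5).

{M1}: invariant factors x(x - 2)^2.

{M2}: invariant factors x - 2, (x - 2)^2.

{M3}: invariant factors (x - 2)^2(x + 5).

Matrices are similar if and only if their invariant-factor lists agree; the partition into similarity classes is {M1}, {M2}, {M3}.

3 classes: {M1}, {M2}, {M3}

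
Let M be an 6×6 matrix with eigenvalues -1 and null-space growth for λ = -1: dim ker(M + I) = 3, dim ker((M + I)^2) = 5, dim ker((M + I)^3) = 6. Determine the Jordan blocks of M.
Jordan blocks: (-1, 3), (-1, 2), (-1, 1)

λ = -1: successive nullity increments [3, 2, 1] count blocks of size ≥ k; block sizes are [3, 2, 1].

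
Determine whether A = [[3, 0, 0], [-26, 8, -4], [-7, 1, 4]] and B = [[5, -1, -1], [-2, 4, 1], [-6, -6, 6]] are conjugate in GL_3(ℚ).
Two matrices over a field are similar if and only if they have the same invariant factors.

Both A and B have characteristic polynomial (x - 6)^2(x - 3) and minimal polynomial (x - 6)^2(x - 3). Computing further, both have invariant factors (x - 6)^2(x - 3). Hence A and B are similar.

Yes.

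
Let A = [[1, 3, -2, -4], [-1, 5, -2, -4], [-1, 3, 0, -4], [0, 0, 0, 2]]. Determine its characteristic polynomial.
χ_A(x) = (x - 2)^4

xI - A = [[x - 1, -3, 2, 4], [1, x - 5, 2, 4], [1, -3, x, 4], [0, 0, 0, x - 2]].

Expanding det(xI - A) along the first row:
det(xI - A) = + (x - 1)·det([[x - 5, 2, 4], [-3, x, 4], [0, 0, x - 2]]) - (-3)·det([[1, 2, 4], [1, x, 4], [0, 0, x - 2]]) + (2)·det([[1, x - 5, 4], [1, -3, 4], [0, 0, x - 2]]) - (4)·det([[1, x - 5, 2], [1, -3, x], [0, 0, 0]]).

Evaluating gives χ_A(x) = x^4 - 8x^3 + 24x^2 - 32x + 16 = (x - 2)^4.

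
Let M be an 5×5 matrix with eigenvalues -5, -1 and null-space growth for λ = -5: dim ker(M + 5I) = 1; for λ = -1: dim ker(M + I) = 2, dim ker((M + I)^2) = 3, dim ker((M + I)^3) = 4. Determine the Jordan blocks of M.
λ = -5: successive nullity increments [1] count blocks of size ≥ k; block sizes are [1].
λ = -1: successive nullity increments [2, 1, 1] count blocks of size ≥ k; block sizes are [3, 1].

Jordan blocks: (-5, 1), (-1, 3), (-1, 1)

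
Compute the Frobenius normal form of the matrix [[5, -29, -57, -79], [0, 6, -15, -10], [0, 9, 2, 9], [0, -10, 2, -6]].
The invariant factors of A (the non-unit diagonal entries of the Smith normal form of xI - A over ℚ[x]) are x - 5, (x - 5)(x - 1)(x + 4), each dividing the next. The characteristic polynomial is their product, (x - 5)^2(x - 1)(x + 4).

The rational canonical form is the block-diagonal matrix of companion matrices C(f_i):
R = [[5, 0, 0, 0], [0, 0, 0, -20], [0, 1, 0, 19], [0, 0, 1, 2]].

R = [[5, 0, 0, 0], [0, 0, 0, -20], [0, 1, 0, 19], [0, 0, 1, 2]]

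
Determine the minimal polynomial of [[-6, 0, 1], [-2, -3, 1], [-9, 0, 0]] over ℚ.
m_A(x) = (x + 3)^3

The characteristic polynomial factors as (x + 3)^3. The minimal polynomial is ∏(x - λ)^{k_λ} where k_λ is the size of the largest Jordan block at λ.

For λ = -3: rank(A + 3I) = 2, and the largest Jordan block has size 3 (the smallest k with rank((A + 3I)^k) = rank((A + 3I)^(k+1))).

So m_A(x) = (x + 3)^3.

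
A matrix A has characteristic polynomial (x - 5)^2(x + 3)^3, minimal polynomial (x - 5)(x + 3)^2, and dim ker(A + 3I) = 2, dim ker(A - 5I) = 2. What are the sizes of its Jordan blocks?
λ = -3: algebraic multiplicity 3 (exponent in χ_A), largest block size 2 (exponent in m_A), 2 blocks (geometric multiplicity). These force block sizes [2, 1].
λ = 5: algebraic multiplicity 2 (exponent in χ_A), largest block size 1 (exponent in m_A), 2 blocks (geometric multiplicity). These force block sizes [1, 1].

Jordan blocks: (-3, 2), (-3, 1), (5, 1), (5, 1)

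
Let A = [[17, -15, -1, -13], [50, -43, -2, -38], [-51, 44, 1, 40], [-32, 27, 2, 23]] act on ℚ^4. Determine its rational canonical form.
R = [[0, 0, 0, 0], [1, 0, 0, 0], [0, 1, 0, 15], [0, 0, 1, -2]]

The invariant factors of A (the non-unit diagonal entries of the Smith normal form of xI - A over ℚ[x]) are x^2(x - 3)(x + 5), each dividing the next. The characteristic polynomial is their product, x^2(x - 3)(x + 5).

The rational canonical form is the block-diagonal matrix of companion matrices C(f_i):
R = [[0, 0, 0, 0], [1, 0, 0, 0], [0, 1, 0, 15], [0, 0, 1, -2]].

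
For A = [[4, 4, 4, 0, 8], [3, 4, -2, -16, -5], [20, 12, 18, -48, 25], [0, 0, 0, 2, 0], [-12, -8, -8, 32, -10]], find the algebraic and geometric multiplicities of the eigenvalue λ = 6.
algebraic multiplicity 2, geometric multiplicity 1

The characteristic polynomial is (x - 6)^2(x - 2)^3, so the factor x - 6 appears with exponent 2: the algebraic multiplicity is 2.

rank(A - 6I) = 4, so the eigenspace has dimension 5 - 4 = 1: the geometric multiplicity is 1.

Since 1 < 2, A is not diagonalizable.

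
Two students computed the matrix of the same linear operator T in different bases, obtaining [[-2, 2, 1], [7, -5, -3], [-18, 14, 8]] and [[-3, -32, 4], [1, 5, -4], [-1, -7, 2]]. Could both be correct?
No.

trace(A) = 1 but trace(B) = 4. The trace is a similarity invariant, so A and B are not similar.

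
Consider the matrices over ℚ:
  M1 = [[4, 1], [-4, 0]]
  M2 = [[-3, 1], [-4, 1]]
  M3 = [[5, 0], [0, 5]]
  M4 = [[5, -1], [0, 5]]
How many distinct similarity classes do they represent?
Characteristic polynomials: χ_{M1} = (x - 2)^2, χ_{M2} = (x + 1)^2, χ_{M3} = (x - 5)^2, χ_{M4} = (x - 5)^2.

{M1}: invariant factors (x - 2)^2.

{M2}: invariant factors (x + 1)^2.

{M3}: invariant factors x - 5, x - 5.

{M4}: invariant factors (x - 5)^2.

Matrices are similar if and only if their invariant-factor lists agree; the partition into similarity classes is {M1}, {M2}, {M3}, {M4}.

4 classes: {M1}, {M2}, {M3}, {M4}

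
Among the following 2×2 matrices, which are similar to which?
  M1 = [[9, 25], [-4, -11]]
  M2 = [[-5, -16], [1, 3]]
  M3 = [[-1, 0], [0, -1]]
2 classes: {M1, M2}, {M3}

Characteristic polynomials: χ_{M1} = (x + 1)^2, χ_{M2} = (x + 1)^2, χ_{M3} = (x + 1)^2.

{M1, M2}: invariant factors (x + 1)^2.

{M3}: invariant factors x + 1, x + 1.

Matrices are similar if and only if their invariant-factor lists agree; the partition into similarity classes is {M1, M2}, {M3}.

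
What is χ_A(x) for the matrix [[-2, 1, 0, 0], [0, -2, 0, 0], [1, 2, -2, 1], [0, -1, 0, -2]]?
χ_A(x) = (x + 2)^4

xI - A = [[x + 2, -1, 0, 0], [0, x + 2, 0, 0], [-1, -2, x + 2, -1], [0, 1, 0, x + 2]].

Expanding det(xI - A) along the first row:
det(xI - A) = + (x + 2)·det([[x + 2, 0, 0], [-2, x + 2, -1], [1, 0, x + 2]]) - (-1)·det([[0, 0, 0], [-1, x + 2, -1], [0, 0, x + 2]]) + (0)·det([[0, x + 2, 0], [-1, -2, -1], [0, 1, x + 2]]) - (0)·det([[0, x + 2, 0], [-1, -2, x + 2], [0, 1, 0]]).

Evaluating gives χ_A(x) = x^4 + 8x^3 + 24x^2 + 32x + 16 = (x + 2)^4.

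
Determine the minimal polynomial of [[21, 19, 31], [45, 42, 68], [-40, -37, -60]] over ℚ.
m_A(x) = (x - 1)^3

The characteristic polynomial factors as (x - 1)^3. The minimal polynomial is ∏(x - λ)^{k_λ} where k_λ is the size of the largest Jordan block at λ.

For λ = 1: rank(A - I) = 2, and the largest Jordan block has size 3 (the smallest k with rank((A - I)^k) = rank((A - I)^(k+1))).

So m_A(x) = (x - 1)^3.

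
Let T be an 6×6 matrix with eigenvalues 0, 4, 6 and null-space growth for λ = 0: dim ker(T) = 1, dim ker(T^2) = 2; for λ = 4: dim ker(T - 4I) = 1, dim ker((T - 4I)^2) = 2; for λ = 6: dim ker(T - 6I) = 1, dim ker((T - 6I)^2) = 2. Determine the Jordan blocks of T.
λ = 0: successive nullity increments [1, 1] count blocks of size ≥ k; block sizes are [2].
λ = 4: successive nullity increments [1, 1] count blocks of size ≥ k; block sizes are [2].
λ = 6: successive nullity increments [1, 1] count blocks of size ≥ k; block sizes are [2].

Jordan blocks: (0, 2), (4, 2), (6, 2)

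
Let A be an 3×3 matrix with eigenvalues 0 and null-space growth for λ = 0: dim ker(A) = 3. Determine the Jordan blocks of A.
Jordan blocks: (0, 1), (0, 1), (0, 1)

λ = 0: successive nullity increments [3] count blocks of size ≥ k; block sizes are [1, 1, 1].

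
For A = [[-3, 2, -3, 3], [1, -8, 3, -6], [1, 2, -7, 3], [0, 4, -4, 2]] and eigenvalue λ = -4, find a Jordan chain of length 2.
We seek v_1 ∈ ker((A + 4I)^2) \ ker(A + 4I), then set v_{i+1} = (A + 4I) v_i.

One such chain is v_1 = [[1, 1, 0, -1]]^T, v_2 = [[0, 3, 0, -2]]^T. Check: (A + 4I) v_2 = [[0, 0, 0, 0]]^T = 0.

v_1 = [[1, 1, 0, -1]]^T, v_2 = [[0, 3, 0, -2]]^T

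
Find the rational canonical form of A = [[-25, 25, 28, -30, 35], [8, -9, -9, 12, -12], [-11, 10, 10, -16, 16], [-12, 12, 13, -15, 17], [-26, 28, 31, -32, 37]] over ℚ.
The invariant factors of A (the non-unit diagonal entries of the Smith normal form of xI - A over ℚ[x]) are (x - 1)^2(x + 1)^2(x + 2), each dividing the next. The characteristic polynomial is their product, (x - 1)^2(x + 1)^2(x + 2).

The rational canonical form is the block-diagonal matrix of companion matrices C(f_i):
R = [[0, 0, 0, 0, -2], [1, 0, 0, 0, -1], [0, 1, 0, 0, 4], [0, 0, 1, 0, 2], [0, 0, 0, 1, -2]].

R = [[0, 0, 0, 0, -2], [1, 0, 0, 0, -1], [0, 1, 0, 0, 4], [0, 0, 1, 0, 2], [0, 0, 0, 1, -2]]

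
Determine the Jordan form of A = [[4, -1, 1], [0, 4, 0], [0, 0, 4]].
J = [[4, 1, 0], [0, 4, 0], [0, 0, 4]]

The characteristic polynomial is det(xI - A) = (x - 4)^3, so the eigenvalues are 4 (algebraic multiplicity 3).

For λ = 4: rank(A - 4I) = 1, rank((A - 4I)^2) = 0. The eigenspace has dimension 3 - 1 = 2, so there are 2 Jordan blocks; the rank sequence gives block sizes [2, 1].

Assembling the blocks gives the Jordan form J above.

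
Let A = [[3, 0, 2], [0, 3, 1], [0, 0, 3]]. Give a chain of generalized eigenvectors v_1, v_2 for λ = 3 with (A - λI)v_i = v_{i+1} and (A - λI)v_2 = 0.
v_1 = [[1, 0, 1]]^T, v_2 = [[2, 1, 0]]^T

We seek v_1 ∈ ker((A - 3I)^2) \ ker(A - 3I), then set v_{i+1} = (A - 3I) v_i.

One such chain is v_1 = [[1, 0, 1]]^T, v_2 = [[2, 1, 0]]^T. Check: (A - 3I) v_2 = [[0, 0, 0]]^T = 0.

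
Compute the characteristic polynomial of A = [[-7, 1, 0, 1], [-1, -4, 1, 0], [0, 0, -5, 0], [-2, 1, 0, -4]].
χ_A(x) = (x + 5)^4

xI - A = [[x + 7, -1, 0, -1], [1, x + 4, -1, 0], [0, 0, x + 5, 0], [2, -1, 0, x + 4]].

Expanding det(xI - A) along the first row:
det(xI - A) = + (x + 7)·det([[x + 4, -1, 0], [0, x + 5, 0], [-1, 0, x + 4]]) - (-1)·det([[1, -1, 0], [0, x + 5, 0], [2, 0, x + 4]]) + (0)·det([[1, x + 4, 0], [0, 0, 0], [2, -1, x + 4]]) - (-1)·det([[1, x + 4, -1], [0, 0, x + 5], [2, -1, 0]]).

Evaluating gives χ_A(x) = x^4 + 20x^3 + 150x^2 + 500x + 625 = (x + 5)^4.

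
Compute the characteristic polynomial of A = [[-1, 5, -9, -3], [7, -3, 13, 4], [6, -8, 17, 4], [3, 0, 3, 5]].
xI - A = [[x + 1, -5, 9, 3], [-7, x + 3, -13, -4], [-6, 8, x - 17, -4], [-3, 0, -3, x - 5]].

Expanding det(xI - A) along the first row:
det(xI - A) = + (x + 1)·det([[x + 3, -13, -4], [8, x - 17, -4], [0, -3, x - 5]]) - (-5)·det([[-7, -13, -4], [-6, x - 17, -4], [-3, -3, x - 5]]) + (9)·det([[-7, x + 3, -4], [-6, 8, -4], [-3, 0, x - 5]]) - (3)·det([[-7, x + 3, -13], [-6, 8, x - 17], [-3, 0, -3]]).

Evaluating gives χ_A(x) = x^4 - 18x^3 + 120x^2 - 350x + 375 = (x - 5)^3(x - 3).

χ_A(x) = (x - 5)^3(x - 3)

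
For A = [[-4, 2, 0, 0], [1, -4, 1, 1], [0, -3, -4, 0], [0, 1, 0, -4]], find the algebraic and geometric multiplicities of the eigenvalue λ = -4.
algebraic multiplicity 4, geometric multiplicity 2

The characteristic polynomial is (x + 4)^4, so the factor x + 4 appears with exponent 4: the algebraic multiplicity is 4.

rank(A + 4I) = 2, so the eigenspace has dimension 4 - 2 = 2: the geometric multiplicity is 2.

Since 2 < 4, A is not diagonalizable.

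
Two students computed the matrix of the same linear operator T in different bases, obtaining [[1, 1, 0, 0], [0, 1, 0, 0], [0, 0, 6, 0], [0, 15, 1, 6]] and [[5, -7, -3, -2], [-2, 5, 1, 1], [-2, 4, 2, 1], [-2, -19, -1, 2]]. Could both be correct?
Two matrices over a field are similar if and only if they have the same invariant factors.

Both A and B have characteristic polynomial (x - 6)^2(x - 1)^2 and minimal polynomial (x - 6)^2(x - 1)^2. Computing further, both have invariant factors (x - 6)^2(x - 1)^2. Hence A and B are similar.

Yes.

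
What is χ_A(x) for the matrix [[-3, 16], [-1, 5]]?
χ_A(x) = (x - 1)^2

xI - A = [[x + 3, -16], [1, x - 5]].

Expanding det(xI - A) along the first row:
det(xI - A) = + (x + 3)·det([[x - 5]]) - (-16)·det([[1]]).

Evaluating gives χ_A(x) = x^2 - 2x + 1 = (x - 1)^2.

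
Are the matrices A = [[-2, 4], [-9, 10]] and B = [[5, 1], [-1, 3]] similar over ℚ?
Two matrices over a field are similar if and only if they have the same invariant factors.

Both A and B have characteristic polynomial (x - 4)^2 and minimal polynomial (x - 4)^2. Computing further, both have invariant factors (x - 4)^2. Hence A and B are similar.

Yes.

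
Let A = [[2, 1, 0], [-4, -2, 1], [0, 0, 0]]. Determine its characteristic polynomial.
χ_A(x) = x^3

xI - A = [[x - 2, -1, 0], [4, x + 2, -1], [0, 0, x]].

Expanding det(xI - A) along the first row:
det(xI - A) = + (x - 2)·det([[x + 2, -1], [0, x]]) - (-1)·det([[4, -1], [0, x]]) + (0)·det([[4, x + 2], [0, 0]]).

Evaluating gives χ_A(x) = x^3.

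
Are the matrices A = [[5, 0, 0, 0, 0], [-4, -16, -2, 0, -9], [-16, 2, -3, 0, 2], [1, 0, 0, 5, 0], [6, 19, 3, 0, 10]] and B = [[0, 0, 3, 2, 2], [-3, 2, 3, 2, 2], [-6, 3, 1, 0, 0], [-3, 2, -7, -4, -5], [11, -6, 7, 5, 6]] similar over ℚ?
trace(A) = 1 but trace(B) = 5. The trace is a similarity invariant, so A and B are not similar.

No.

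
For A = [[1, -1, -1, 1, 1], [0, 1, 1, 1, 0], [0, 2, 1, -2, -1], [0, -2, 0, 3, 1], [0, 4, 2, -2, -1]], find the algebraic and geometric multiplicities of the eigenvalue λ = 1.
algebraic multiplicity 5, geometric multiplicity 2

The characteristic polynomial is (x - 1)^5, so the factor x - 1 appears with exponent 5: the algebraic multiplicity is 5.

rank(A - I) = 3, so the eigenspace has dimension 5 - 3 = 2: the geometric multiplicity is 2.

Since 2 < 5, A is not diagonalizable.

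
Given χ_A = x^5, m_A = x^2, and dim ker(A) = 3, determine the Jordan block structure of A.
Jordan blocks: (0, 2), (0, 2), (0, 1)

λ = 0: algebraic multiplicity 5 (exponent in χ_A), largest block size 2 (exponent in m_A), 3 blocks (geometric multiplicity). These force block sizes [2, 2, 1].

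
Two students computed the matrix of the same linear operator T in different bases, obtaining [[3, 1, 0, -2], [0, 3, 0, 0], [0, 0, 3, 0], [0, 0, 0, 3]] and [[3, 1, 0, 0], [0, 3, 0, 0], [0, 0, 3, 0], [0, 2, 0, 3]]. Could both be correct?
Yes.

Two matrices over a field are similar if and only if they have the same invariant factors.

Both A and B have characteristic polynomial (x - 3)^4 and minimal polynomial (x - 3)^2. Computing further, both have invariant factors x - 3, x - 3, (x - 3)^2. Hence A and B are similar.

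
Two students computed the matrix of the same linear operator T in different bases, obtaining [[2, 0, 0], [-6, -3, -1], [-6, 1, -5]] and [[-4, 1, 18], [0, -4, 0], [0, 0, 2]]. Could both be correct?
Yes.

Two matrices over a field are similar if and only if they have the same invariant factors.

Both A and B have characteristic polynomial (x - 2)(x + 4)^2 and minimal polynomial (x - 2)(x + 4)^2. Computing further, both have invariant factors (x - 2)(x + 4)^2. Hence A and B are similar.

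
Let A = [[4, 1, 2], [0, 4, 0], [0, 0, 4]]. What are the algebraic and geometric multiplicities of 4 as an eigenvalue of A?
algebraic multiplicity 3, geometric multiplicity 2

The characteristic polynomial is (x - 4)^3, so the factor x - 4 appears with exponent 3: the algebraic multiplicity is 3.

rank(A - 4I) = 1, so the eigenspace has dimension 3 - 1 = 2: the geometric multiplicity is 2.

Since 2 < 3, A is not diagonalizable.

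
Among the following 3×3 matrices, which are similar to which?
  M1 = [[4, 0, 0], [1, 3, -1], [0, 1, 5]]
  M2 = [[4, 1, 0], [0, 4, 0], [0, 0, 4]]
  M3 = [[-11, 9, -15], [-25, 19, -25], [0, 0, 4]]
Characteristic polynomials: χ_{M1} = (x - 4)^3, χ_{M2} = (x - 4)^3, χ_{M3} = (x - 4)^3.

{M1}: invariant factors (x - 4)^3.

{M2, M3}: invariant factors x - 4, (x - 4)^2.

Matrices are similar if and only if their invariant-factor lists agree; the partition into similarity classes is {M1}, {M2, M3}.

2 classes: {M1}, {M2, M3}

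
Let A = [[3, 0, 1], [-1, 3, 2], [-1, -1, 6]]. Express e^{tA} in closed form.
e^{tA} = [[(1 - t)*e^{4*t}, -t^2*e^{4*t}/2, t*(t + 2)*e^{4*t}/2], [-t*e^{4*t}, (-t^2/2 - t + 1)*e^{4*t}, t*(t + 4)*e^{4*t}/2], [-t*e^{4*t}, t*(-t - 2)*e^{4*t}/2, (t^2 + 4*t + 2)*e^{4*t}/2]]

A has Jordan form J = [[4, 1, 0], [0, 4, 1], [0, 0, 4]] with A = PJP^{-1}, so e^{tA} = P e^{tJ} P^{-1}.

For a Jordan block J_k(λ), e^{tJ_k(λ)} = e^{λt} · (I + tN + t^2 N^2/2! + ... + t^{k-1} N^{k-1}/(k-1)!) where N is the nilpotent superdiagonal part.

Assembling the blocks and conjugating back gives the entries of e^{tA} as shown above.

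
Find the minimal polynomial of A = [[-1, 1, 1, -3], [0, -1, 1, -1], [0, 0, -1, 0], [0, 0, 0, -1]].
The characteristic polynomial factors as (x + 1)^4. The minimal polynomial is ∏(x - λ)^{k_λ} where k_λ is the size of the largest Jordan block at λ.

For λ = -1: rank(A + I) = 2, and the largest Jordan block has size 3 (the smallest k with rank((A + I)^k) = rank((A + I)^(k+1))).

So m_A(x) = (x + 1)^3.

m_A(x) = (x + 1)^3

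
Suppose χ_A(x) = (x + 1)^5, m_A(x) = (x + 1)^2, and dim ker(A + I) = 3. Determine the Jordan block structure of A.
λ = -1: algebraic multiplicity 5 (exponent in χ_A), largest block size 2 (exponent in m_A), 3 blocks (geometric multiplicity). These force block sizes [2, 2, 1].

Jordan blocks: (-1, 2), (-1, 2), (-1, 1)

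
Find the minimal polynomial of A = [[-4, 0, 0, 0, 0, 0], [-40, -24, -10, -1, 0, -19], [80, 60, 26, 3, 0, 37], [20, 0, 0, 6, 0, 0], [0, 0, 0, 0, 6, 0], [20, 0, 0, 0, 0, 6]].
m_A(x) = (x - 6)^2(x + 4)

The characteristic polynomial factors as (x - 6)^4(x + 4)^2. The minimal polynomial is ∏(x - λ)^{k_λ} where k_λ is the size of the largest Jordan block at λ.

For λ = -4: rank(A + 4I) = 4, and the largest Jordan block has size 1 (the smallest k with rank((A + 4I)^k) = rank((A + 4I)^(k+1))).
For λ = 6: rank(A - 6I) = 3, and the largest Jordan block has size 2 (the smallest k with rank((A - 6I)^k) = rank((A - 6I)^(k+1))).

So m_A(x) = (x - 6)^2(x + 4).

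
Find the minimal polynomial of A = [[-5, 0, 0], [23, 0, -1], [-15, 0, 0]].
The characteristic polynomial factors as x^2(x + 5). The minimal polynomial is ∏(x - λ)^{k_λ} where k_λ is the size of the largest Jordan block at λ.

For λ = -5: rank(A + 5I) = 2, and the largest Jordan block has size 1 (the smallest k with rank((A + 5I)^k) = rank((A + 5I)^(k+1))).
For λ = 0: rank(A) = 2, and the largest Jordan block has size 2 (the smallest k with rank(A^k) = rank(A^(k+1))).

So m_A(x) = x^2(x + 5).

m_A(x) = x^2(x + 5)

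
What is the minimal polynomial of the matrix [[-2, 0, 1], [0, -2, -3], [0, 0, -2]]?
The characteristic polynomial factors as (x + 2)^3. The minimal polynomial is ∏(x - λ)^{k_λ} where k_λ is the size of the largest Jordan block at λ.

For λ = -2: rank(A + 2I) = 1, and the largest Jordan block has size 2 (the smallest k with rank((A + 2I)^k) = rank((A + 2I)^(k+1))).

So m_A(x) = (x + 2)^2.

m_A(x) = (x + 2)^2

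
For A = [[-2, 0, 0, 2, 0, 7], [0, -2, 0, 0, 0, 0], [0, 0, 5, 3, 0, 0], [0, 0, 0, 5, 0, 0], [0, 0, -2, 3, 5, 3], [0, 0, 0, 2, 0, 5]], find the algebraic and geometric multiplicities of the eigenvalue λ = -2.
The characteristic polynomial is (x - 5)^4(x + 2)^2, so the factor x + 2 appears with exponent 2: the algebraic multiplicity is 2.

rank(A + 2I) = 4, so the eigenspace has dimension 6 - 4 = 2: the geometric multiplicity is 2.

algebraic multiplicity 2, geometric multiplicity 2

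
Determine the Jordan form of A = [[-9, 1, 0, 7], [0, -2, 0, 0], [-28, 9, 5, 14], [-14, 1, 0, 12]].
The characteristic polynomial is det(xI - A) = (x - 5)^2(x + 2)^2, so the eigenvalues are -2 (algebraic multiplicity 2), 5 (algebraic multiplicity 2).

For λ = -2: rank(A + 2I) = 3, rank((A + 2I)^2) = 2. The eigenspace has dimension 4 - 3 = 1, so there is 1 Jordan block; the rank sequence gives block sizes [2].

For λ = 5: rank(A - 5I) = 2. The eigenspace has dimension 4 - 2 = 2, so there are 2 Jordan blocks; the rank sequence gives block sizes [1, 1].

Assembling the blocks gives the Jordan form J above.

J = [[-2, 1, 0, 0], [0, -2, 0, 0], [0, 0, 5, 0], [0, 0, 0, 5]]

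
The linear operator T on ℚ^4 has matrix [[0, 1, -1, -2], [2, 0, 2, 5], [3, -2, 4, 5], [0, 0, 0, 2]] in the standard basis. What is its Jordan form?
J = [[1, 1, 0, 0], [0, 1, 0, 0], [0, 0, 2, 1], [0, 0, 0, 2]]

The characteristic polynomial is det(xI - A) = (x - 2)^2(x - 1)^2, so the eigenvalues are 1 (algebraic multiplicity 2), 2 (algebraic multiplicity 2).

For λ = 1: rank(A - I) = 3, rank((A - I)^2) = 2. The eigenspace has dimension 4 - 3 = 1, so there is 1 Jordan block; the rank sequence gives block sizes [2].

For λ = 2: rank(A - 2I) = 3, rank((A - 2I)^2) = 2. The eigenspace has dimension 4 - 3 = 1, so there is 1 Jordan block; the rank sequence gives block sizes [2].

Assembling the blocks gives the Jordan form J above.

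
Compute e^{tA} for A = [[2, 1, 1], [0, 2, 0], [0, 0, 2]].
A has Jordan form J = [[2, 1, 0], [0, 2, 0], [0, 0, 2]] with A = PJP^{-1}, so e^{tA} = P e^{tJ} P^{-1}.

For a Jordan block J_k(λ), e^{tJ_k(λ)} = e^{λt} · (I + tN + t^2 N^2/2! + ... + t^{k-1} N^{k-1}/(k-1)!) where N is the nilpotent superdiagonal part.

Assembling the blocks and conjugating back gives the entries of e^{tA} as shown above.

e^{tA} = [[e^{2*t}, t*e^{2*t}, t*e^{2*t}], [0, e^{2*t}, 0], [0, 0, e^{2*t}]]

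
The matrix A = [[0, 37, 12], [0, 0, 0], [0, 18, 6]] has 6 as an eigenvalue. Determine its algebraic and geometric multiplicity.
algebraic multiplicity 1, geometric multiplicity 1

The characteristic polynomial is x^2(x - 6), so the factor x - 6 appears with exponent 1: the algebraic multiplicity is 1.

rank(A - 6I) = 2, so the eigenspace has dimension 3 - 2 = 1: the geometric multiplicity is 1.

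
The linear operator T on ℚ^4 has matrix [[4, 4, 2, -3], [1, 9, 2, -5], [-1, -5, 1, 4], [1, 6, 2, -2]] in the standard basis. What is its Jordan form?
The characteristic polynomial is det(xI - A) = (x - 3)^4, so the eigenvalues are 3 (algebraic multiplicity 4).

For λ = 3: rank(A - 3I) = 2, rank((A - 3I)^2) = 0. The eigenspace has dimension 4 - 2 = 2, so there are 2 Jordan blocks; the rank sequence gives block sizes [2, 2].

Assembling the blocks gives the Jordan form J above.

J = [[3, 1, 0, 0], [0, 3, 0, 0], [0, 0, 3, 1], [0, 0, 0, 3]]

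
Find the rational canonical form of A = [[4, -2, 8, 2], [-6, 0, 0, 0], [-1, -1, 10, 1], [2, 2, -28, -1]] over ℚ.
The invariant factors of A (the non-unit diagonal entries of the Smith normal form of xI - A over ℚ[x]) are x - 6, (x - 6)(x - 2)(x + 1), each dividing the next. The characteristic polynomial is their product, (x - 6)^2(x - 2)(x + 1).

The rational canonical form is the block-diagonal matrix of companion matrices C(f_i):
R = [[6, 0, 0, 0], [0, 0, 0, -12], [0, 1, 0, -4], [0, 0, 1, 7]].

R = [[6, 0, 0, 0], [0, 0, 0, -12], [0, 1, 0, -4], [0, 0, 1, 7]]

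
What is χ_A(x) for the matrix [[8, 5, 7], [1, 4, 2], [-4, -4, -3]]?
χ_A(x) = (x - 3)^3

xI - A = [[x - 8, -5, -7], [-1, x - 4, -2], [4, 4, x + 3]].

Expanding det(xI - A) along the first row:
det(xI - A) = + (x - 8)·det([[x - 4, -2], [4, x + 3]]) - (-5)·det([[-1, -2], [4, x + 3]]) + (-7)·det([[-1, x - 4], [4, 4]]).

Evaluating gives χ_A(x) = x^3 - 9x^2 + 27x - 27 = (x - 3)^3.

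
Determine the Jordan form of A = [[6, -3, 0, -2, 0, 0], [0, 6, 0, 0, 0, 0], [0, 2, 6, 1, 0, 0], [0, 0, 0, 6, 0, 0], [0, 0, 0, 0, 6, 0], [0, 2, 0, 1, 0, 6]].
The characteristic polynomial is det(xI - A) = (x - 6)^6, so the eigenvalues are 6 (algebraic multiplicity 6).

For λ = 6: rank(A - 6I) = 2, rank((A - 6I)^2) = 0. The eigenspace has dimension 6 - 2 = 4, so there are 4 Jordan blocks; the rank sequence gives block sizes [2, 2, 1, 1].

Assembling the blocks gives the Jordan form J above.

J = [[6, 1, 0, 0, 0, 0], [0, 6, 0, 0, 0, 0], [0, 0, 6, 1, 0, 0], [0, 0, 0, 6, 0, 0], [0, 0, 0, 0, 6, 0], [0, 0, 0, 0, 0, 6]]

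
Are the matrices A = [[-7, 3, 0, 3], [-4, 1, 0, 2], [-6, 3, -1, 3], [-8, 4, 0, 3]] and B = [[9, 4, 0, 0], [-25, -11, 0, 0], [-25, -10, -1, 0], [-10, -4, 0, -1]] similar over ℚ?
Yes.

Two matrices over a field are similar if and only if they have the same invariant factors.

Both A and B have characteristic polynomial (x + 1)^4 and minimal polynomial (x + 1)^2. Computing further, both have invariant factors x + 1, x + 1, (x + 1)^2. Hence A and B are similar.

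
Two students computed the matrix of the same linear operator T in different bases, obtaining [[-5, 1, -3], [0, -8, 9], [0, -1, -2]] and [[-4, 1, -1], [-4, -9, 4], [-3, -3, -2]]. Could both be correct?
Two matrices over a field are similar if and only if they have the same invariant factors.

Both A and B have characteristic polynomial (x + 5)^3 and minimal polynomial (x + 5)^2. Computing further, both have invariant factors x + 5, (x + 5)^2. Hence A and B are similar.

Yes.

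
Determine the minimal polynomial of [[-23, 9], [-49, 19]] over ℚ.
m_A(x) = (x + 2)^2

The characteristic polynomial factors as (x + 2)^2. The minimal polynomial is ∏(x - λ)^{k_λ} where k_λ is the size of the largest Jordan block at λ.

For λ = -2: rank(A + 2I) = 1, and the largest Jordan block has size 2 (the smallest k with rank((A + 2I)^k) = rank((A + 2I)^(k+1))).

So m_A(x) = (x + 2)^2.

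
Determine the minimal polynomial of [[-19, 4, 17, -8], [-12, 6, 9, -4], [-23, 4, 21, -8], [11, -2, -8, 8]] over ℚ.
m_A(x) = (x - 4)^3

The characteristic polynomial factors as (x - 4)^4. The minimal polynomial is ∏(x - λ)^{k_λ} where k_λ is the size of the largest Jordan block at λ.

For λ = 4: rank(A - 4I) = 2, and the largest Jordan block has size 3 (the smallest k with rank((A - 4I)^k) = rank((A - 4I)^(k+1))).

So m_A(x) = (x - 4)^3.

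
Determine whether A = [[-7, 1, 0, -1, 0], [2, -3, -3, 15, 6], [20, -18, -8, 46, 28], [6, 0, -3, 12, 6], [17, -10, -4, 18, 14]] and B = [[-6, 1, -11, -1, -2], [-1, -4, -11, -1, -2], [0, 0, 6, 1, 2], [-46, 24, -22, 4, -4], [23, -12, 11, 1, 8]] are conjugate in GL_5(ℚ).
Yes.

Two matrices over a field are similar if and only if they have the same invariant factors.

Both A and B have characteristic polynomial (x - 6)^3(x + 5)^2 and minimal polynomial (x - 6)^2(x + 5)^2. Computing further, both have invariant factors x - 6, (x - 6)^2(x + 5)^2. Hence A and B are similar.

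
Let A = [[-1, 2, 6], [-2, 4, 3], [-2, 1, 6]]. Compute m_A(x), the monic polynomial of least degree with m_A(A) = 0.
m_A(x) = (x - 3)^2

The characteristic polynomial factors as (x - 3)^3. The minimal polynomial is ∏(x - λ)^{k_λ} where k_λ is the size of the largest Jordan block at λ.

For λ = 3: rank(A - 3I) = 1, and the largest Jordan block has size 2 (the smallest k with rank((A - 3I)^k) = rank((A - 3I)^(k+1))).

So m_A(x) = (x - 3)^2.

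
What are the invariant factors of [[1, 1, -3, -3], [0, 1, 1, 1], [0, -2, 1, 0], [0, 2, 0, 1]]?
x - 1, (x - 1)^3

The Jordan structure of A has elementary divisors (x - 1)^3, (x - 1). Arranging the block sizes at each eigenvalue in decreasing order and taking row products gives the invariant factors.

Invariant factors (smallest first, each dividing the next): x - 1, (x - 1)^3.

Check: the last factor (x - 1)^3 is the minimal polynomial, and the product (x - 1)^4 is the characteristic polynomial.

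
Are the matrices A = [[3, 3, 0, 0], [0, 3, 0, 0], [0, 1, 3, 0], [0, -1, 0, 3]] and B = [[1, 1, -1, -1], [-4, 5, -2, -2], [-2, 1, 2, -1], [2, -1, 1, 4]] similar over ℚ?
Yes.

Two matrices over a field are similar if and only if they have the same invariant factors.

Both A and B have characteristic polynomial (x - 3)^4 and minimal polynomial (x - 3)^2. Computing further, both have invariant factors x - 3, x - 3, (x - 3)^2. Hence A and B are similar.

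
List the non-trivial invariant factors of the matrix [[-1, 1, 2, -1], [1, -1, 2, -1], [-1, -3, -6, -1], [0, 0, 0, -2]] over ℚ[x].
The Jordan structure of A has elementary divisors (x + 4), (x + 2)^2, (x + 2). Arranging the block sizes at each eigenvalue in decreasing order and taking row products gives the invariant factors.

Invariant factors (smallest first, each dividing the next): x + 2, (x + 2)^2(x + 4).

Check: the last factor (x + 2)^2(x + 4) is the minimal polynomial, and the product (x + 2)^3(x + 4) is the characteristic polynomial.

x + 2, (x + 2)^2(x + 4)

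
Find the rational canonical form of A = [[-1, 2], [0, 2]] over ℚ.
R = [[0, 2], [1, 1]]

The invariant factors of A (the non-unit diagonal entries of the Smith normal form of xI - A over ℚ[x]) are (x - 2)(x + 1), each dividing the next. The characteristic polynomial is their product, (x - 2)(x + 1).

The rational canonical form is the block-diagonal matrix of companion matrices C(f_i):
R = [[0, 2], [1, 1]].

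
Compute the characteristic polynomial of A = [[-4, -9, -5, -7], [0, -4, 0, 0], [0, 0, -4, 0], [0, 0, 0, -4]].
xI - A = [[x + 4, 9, 5, 7], [0, x + 4, 0, 0], [0, 0, x + 4, 0], [0, 0, 0, x + 4]].

Expanding det(xI - A) along the first row:
det(xI - A) = + (x + 4)·det([[x + 4, 0, 0], [0, x + 4, 0], [0, 0, x + 4]]) - (9)·det([[0, 0, 0], [0, x + 4, 0], [0, 0, x + 4]]) + (5)·det([[0, x + 4, 0], [0, 0, 0], [0, 0, x + 4]]) - (7)·det([[0, x + 4, 0], [0, 0, x + 4], [0, 0, 0]]).

Evaluating gives χ_A(x) = x^4 + 16x^3 + 96x^2 + 256x + 256 = (x + 4)^4.

χ_A(x) = (x + 4)^4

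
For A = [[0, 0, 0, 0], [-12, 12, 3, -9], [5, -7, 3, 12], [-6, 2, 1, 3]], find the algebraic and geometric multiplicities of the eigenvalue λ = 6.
algebraic multiplicity 3, geometric multiplicity 1

The characteristic polynomial is x(x - 6)^3, so the factor x - 6 appears with exponent 3: the algebraic multiplicity is 3.

rank(A - 6I) = 3, so the eigenspace has dimension 4 - 3 = 1: the geometric multiplicity is 1.

Since 1 < 3, A is not diagonalizable.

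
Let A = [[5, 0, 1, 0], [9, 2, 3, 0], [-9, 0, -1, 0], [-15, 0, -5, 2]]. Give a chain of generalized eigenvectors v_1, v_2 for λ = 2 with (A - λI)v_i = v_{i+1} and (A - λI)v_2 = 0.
v_1 = [[2, 6, -5, -10]]^T, v_2 = [[1, 3, -3, -5]]^T

We seek v_1 ∈ ker((A - 2I)^2) \ ker(A - 2I), then set v_{i+1} = (A - 2I) v_i.

One such chain is v_1 = [[2, 6, -5, -10]]^T, v_2 = [[1, 3, -3, -5]]^T. Check: (A - 2I) v_2 = [[0, 0, 0, 0]]^T = 0.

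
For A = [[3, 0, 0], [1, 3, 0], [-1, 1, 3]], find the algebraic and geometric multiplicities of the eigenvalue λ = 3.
algebraic multiplicity 3, geometric multiplicity 1

The characteristic polynomial is (x - 3)^3, so the factor x - 3 appears with exponent 3: the algebraic multiplicity is 3.

rank(A - 3I) = 2, so the eigenspace has dimension 3 - 2 = 1: the geometric multiplicity is 1.

Since 1 < 3, A is not diagonalizable.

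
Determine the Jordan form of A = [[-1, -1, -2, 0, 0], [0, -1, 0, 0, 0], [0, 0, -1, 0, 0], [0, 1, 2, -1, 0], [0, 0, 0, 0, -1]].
J = [[-1, 1, 0, 0, 0], [0, -1, 0, 0, 0], [0, 0, -1, 0, 0], [0, 0, 0, -1, 0], [0, 0, 0, 0, -1]]

The characteristic polynomial is det(xI - A) = (x + 1)^5, so the eigenvalues are -1 (algebraic multiplicity 5).

For λ = -1: rank(A + I) = 1, rank((A + I)^2) = 0. The eigenspace has dimension 5 - 1 = 4, so there are 4 Jordan blocks; the rank sequence gives block sizes [2, 1, 1, 1].

Assembling the blocks gives the Jordan form J above.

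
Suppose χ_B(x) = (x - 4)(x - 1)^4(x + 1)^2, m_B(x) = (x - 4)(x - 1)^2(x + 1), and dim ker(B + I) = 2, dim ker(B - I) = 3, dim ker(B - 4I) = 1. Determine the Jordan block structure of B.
Jordan blocks: (-1, 1), (-1, 1), (1, 2), (1, 1), (1, 1), (4, 1)

λ = -1: algebraic multiplicity 2 (exponent in χ_B), largest block size 1 (exponent in m_B), 2 blocks (geometric multiplicity). These force block sizes [1, 1].
λ = 1: algebraic multiplicity 4 (exponent in χ_B), largest block size 2 (exponent in m_B), 3 blocks (geometric multiplicity). These force block sizes [2, 1, 1].
λ = 4: algebraic multiplicity 1 (exponent in χ_B), largest block size 1 (exponent in m_B), 1 block (geometric multiplicity). This forces block sizes [1].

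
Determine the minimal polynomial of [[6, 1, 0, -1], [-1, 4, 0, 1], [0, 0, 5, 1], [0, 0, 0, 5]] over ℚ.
m_A(x) = (x - 5)^2

The characteristic polynomial factors as (x - 5)^4. The minimal polynomial is ∏(x - λ)^{k_λ} where k_λ is the size of the largest Jordan block at λ.

For λ = 5: rank(A - 5I) = 2, and the largest Jordan block has size 2 (the smallest k with rank((A - 5I)^k) = rank((A - 5I)^(k+1))).

So m_A(x) = (x - 5)^2.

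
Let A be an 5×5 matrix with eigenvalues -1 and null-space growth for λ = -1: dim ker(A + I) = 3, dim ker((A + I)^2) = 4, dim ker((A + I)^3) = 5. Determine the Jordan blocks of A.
λ = -1: successive nullity increments [3, 1, 1] count blocks of size ≥ k; block sizes are [3, 1, 1].

Jordan blocks: (-1, 3), (-1, 1), (-1, 1)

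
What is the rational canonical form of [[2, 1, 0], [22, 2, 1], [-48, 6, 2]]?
R = [[0, 0, -96], [1, 0, 16], [0, 1, 6]]

The invariant factors of A (the non-unit diagonal entries of the Smith normal form of xI - A over ℚ[x]) are (x - 6)(x - 4)(x + 4), each dividing the next. The characteristic polynomial is their product, (x - 6)(x - 4)(x + 4).

The rational canonical form is the block-diagonal matrix of companion matrices C(f_i):
R = [[0, 0, -96], [1, 0, 16], [0, 1, 6]].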